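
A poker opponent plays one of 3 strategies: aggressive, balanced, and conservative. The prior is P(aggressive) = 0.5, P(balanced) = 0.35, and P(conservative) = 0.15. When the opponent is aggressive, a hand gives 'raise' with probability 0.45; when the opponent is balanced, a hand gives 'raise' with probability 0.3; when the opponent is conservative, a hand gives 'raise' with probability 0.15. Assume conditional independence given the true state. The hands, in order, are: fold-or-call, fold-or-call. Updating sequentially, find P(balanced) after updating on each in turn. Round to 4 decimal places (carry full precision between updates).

After 'fold-or-call': normaliser = 0.55·0.5000 + 0.7·0.3500 + 0.85·0.1500; P(aggressive) ≈ 0.4247, P(balanced) ≈ 0.3784, P(conservative) ≈ 0.1969
After 'fold-or-call': normaliser = 0.55·0.4247 + 0.7·0.3784 + 0.85·0.1969; P(aggressive) ≈ 0.3508, P(balanced) ≈ 0.3978, P(conservative) ≈ 0.2514

0.3978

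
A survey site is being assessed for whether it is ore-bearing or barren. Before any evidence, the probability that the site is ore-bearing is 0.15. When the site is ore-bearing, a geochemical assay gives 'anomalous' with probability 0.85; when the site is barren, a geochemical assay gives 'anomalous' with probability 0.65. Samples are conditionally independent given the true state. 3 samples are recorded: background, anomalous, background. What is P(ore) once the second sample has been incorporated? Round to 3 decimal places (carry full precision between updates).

After 'background': P(ore) = 0.15·0.1500 / (0.15·0.1500 + 0.35·0.8500) ≈ 0.0703
After 'anomalous': P(ore) = 0.85·0.0703 / (0.85·0.0703 + 0.65·0.9297) ≈ 0.0900

0.090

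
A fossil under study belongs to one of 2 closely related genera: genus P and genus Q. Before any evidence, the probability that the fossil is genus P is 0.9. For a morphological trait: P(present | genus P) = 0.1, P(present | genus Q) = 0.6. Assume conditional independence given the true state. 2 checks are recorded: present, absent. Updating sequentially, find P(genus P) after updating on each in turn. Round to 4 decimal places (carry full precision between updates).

After 'present': P(genus P) = 0.1·0.9000 / (0.1·0.9000 + 0.6·0.1000) ≈ 0.6000
After 'absent': P(genus P) = 0.9·0.6000 / (0.9·0.6000 + 0.4·0.4000) ≈ 0.7714

0.7714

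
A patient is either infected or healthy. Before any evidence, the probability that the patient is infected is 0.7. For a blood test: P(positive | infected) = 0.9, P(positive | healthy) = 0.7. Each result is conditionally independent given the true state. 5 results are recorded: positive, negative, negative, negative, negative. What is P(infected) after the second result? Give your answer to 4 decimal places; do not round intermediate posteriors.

Each posterior becomes the prior for the next update.
After 'positive': P(infected) = 0.9·0.7000 / (0.9·0.7000 + 0.7·0.3000) ≈ 0.7500
After 'negative': P(infected) = 0.1·0.7500 / (0.1·0.7500 + 0.3·0.2500) ≈ 0.5000

0.5000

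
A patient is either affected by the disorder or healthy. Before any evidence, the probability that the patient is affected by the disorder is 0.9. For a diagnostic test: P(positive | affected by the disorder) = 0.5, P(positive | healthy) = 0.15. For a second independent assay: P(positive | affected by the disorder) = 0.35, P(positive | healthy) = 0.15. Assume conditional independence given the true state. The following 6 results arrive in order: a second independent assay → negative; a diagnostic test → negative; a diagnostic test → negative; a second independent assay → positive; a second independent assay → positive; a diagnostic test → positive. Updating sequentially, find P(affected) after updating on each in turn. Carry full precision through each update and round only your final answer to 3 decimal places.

0.977

After a second independent assay='negative': P(affected) = 0.65·0.9000 / (0.65·0.9000 + 0.85·0.1000) ≈ 0.8731
After a diagnostic test='negative': P(affected) = 0.5·0.8731 / (0.5·0.8731 + 0.85·0.1269) ≈ 0.8019
After a diagnostic test='negative': P(affected) = 0.5·0.8019 / (0.5·0.8019 + 0.85·0.1981) ≈ 0.7043
After a second independent assay='positive': P(affected) = 0.35·0.7043 / (0.35·0.7043 + 0.15·0.2957) ≈ 0.8475
After a second independent assay='positive': P(affected) = 0.35·0.8475 / (0.35·0.8475 + 0.15·0.1525) ≈ 0.9284
After a diagnostic test='positive': P(affected) = 0.5·0.9284 / (0.5·0.9284 + 0.15·0.0716) ≈ 0.9774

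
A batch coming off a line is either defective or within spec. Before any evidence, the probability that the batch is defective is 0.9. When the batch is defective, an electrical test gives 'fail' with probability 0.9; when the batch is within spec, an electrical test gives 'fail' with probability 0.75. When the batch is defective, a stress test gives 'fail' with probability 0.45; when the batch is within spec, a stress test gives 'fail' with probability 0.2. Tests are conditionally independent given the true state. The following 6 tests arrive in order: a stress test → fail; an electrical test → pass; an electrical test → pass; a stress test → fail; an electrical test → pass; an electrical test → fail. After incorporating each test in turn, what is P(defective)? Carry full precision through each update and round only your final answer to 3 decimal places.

After a stress test='fail': P(defective) = 0.45·0.9000 / (0.45·0.9000 + 0.2·0.1000) ≈ 0.9529
After an electrical test='pass': P(defective) = 0.1·0.9529 / (0.1·0.9529 + 0.25·0.0471) ≈ 0.8901
After an electrical test='pass': P(defective) = 0.1·0.8901 / (0.1·0.8901 + 0.25·0.1099) ≈ 0.7642
After a stress test='fail': P(defective) = 0.45·0.7642 / (0.45·0.7642 + 0.2·0.2358) ≈ 0.8794
After an electrical test='pass': P(defective) = 0.1·0.8794 / (0.1·0.8794 + 0.25·0.1206) ≈ 0.7446
After an electrical test='fail': P(defective) = 0.9·0.7446 / (0.9·0.7446 + 0.75·0.2554) ≈ 0.7777

0.778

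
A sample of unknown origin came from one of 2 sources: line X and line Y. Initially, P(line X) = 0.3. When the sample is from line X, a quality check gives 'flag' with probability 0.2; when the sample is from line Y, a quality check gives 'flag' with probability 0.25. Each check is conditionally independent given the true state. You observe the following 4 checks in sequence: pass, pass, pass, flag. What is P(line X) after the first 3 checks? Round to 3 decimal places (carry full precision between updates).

0.342

Apply Bayes' rule sequentially, carrying P(line X) forward.
After 'pass': P(line X) = 0.8·0.3000 / (0.8·0.3000 + 0.75·0.7000) ≈ 0.3137
After 'pass': P(line X) = 0.8·0.3137 / (0.8·0.3137 + 0.75·0.6863) ≈ 0.3278
After 'pass': P(line X) = 0.8·0.3278 / (0.8·0.3278 + 0.75·0.6722) ≈ 0.3422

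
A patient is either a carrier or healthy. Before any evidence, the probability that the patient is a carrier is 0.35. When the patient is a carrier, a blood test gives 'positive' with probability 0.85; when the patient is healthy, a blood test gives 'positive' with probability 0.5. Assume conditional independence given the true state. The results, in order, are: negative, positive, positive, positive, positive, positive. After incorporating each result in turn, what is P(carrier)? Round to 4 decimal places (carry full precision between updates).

0.6964

After 'negative': P(carrier) = 0.15·0.3500 / (0.15·0.3500 + 0.5·0.6500) ≈ 0.1391
After 'positive': P(carrier) = 0.85·0.1391 / (0.85·0.1391 + 0.5·0.8609) ≈ 0.2154
After 'positive': P(carrier) = 0.85·0.2154 / (0.85·0.2154 + 0.5·0.7846) ≈ 0.3183
After 'positive': P(carrier) = 0.85·0.3183 / (0.85·0.3183 + 0.5·0.6817) ≈ 0.4425
After 'positive': P(carrier) = 0.85·0.4425 / (0.85·0.4425 + 0.5·0.5575) ≈ 0.5743
After 'positive': P(carrier) = 0.85·0.5743 / (0.85·0.5743 + 0.5·0.4257) ≈ 0.6964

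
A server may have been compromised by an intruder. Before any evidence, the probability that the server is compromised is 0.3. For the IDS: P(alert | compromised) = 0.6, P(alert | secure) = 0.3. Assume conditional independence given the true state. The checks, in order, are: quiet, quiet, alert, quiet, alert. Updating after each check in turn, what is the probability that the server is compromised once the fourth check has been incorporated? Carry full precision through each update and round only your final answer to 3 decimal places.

After 'quiet': P(compromised) = 0.4·0.3000 / (0.4·0.3000 + 0.7·0.7000) ≈ 0.1967
After 'quiet': P(compromised) = 0.4·0.1967 / (0.4·0.1967 + 0.7·0.8033) ≈ 0.1228
After 'alert': P(compromised) = 0.6·0.1228 / (0.6·0.1228 + 0.3·0.8772) ≈ 0.2187
After 'quiet': P(compromised) = 0.4·0.2187 / (0.4·0.2187 + 0.7·0.7813) ≈ 0.1379

0.138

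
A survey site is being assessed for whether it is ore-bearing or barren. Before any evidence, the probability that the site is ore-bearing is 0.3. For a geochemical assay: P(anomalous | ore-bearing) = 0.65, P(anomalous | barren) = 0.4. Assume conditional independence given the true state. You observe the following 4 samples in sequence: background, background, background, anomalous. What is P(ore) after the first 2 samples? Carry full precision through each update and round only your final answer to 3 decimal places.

Each posterior becomes the prior for the next update.
After 'background': P(ore) = 0.35·0.3000 / (0.35·0.3000 + 0.6·0.7000) ≈ 0.2000
After 'background': P(ore) = 0.35·0.2000 / (0.35·0.2000 + 0.6·0.8000) ≈ 0.1273

0.127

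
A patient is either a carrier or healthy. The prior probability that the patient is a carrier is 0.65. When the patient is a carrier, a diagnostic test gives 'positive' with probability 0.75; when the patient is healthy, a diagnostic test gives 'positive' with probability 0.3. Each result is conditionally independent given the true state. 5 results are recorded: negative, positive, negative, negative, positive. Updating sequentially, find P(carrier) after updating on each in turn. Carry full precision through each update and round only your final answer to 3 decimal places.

0.346

After 'negative': P(carrier) = 0.25·0.6500 / (0.25·0.6500 + 0.7·0.3500) ≈ 0.3988
After 'positive': P(carrier) = 0.75·0.3988 / (0.75·0.3988 + 0.3·0.6012) ≈ 0.6238
After 'negative': P(carrier) = 0.25·0.6238 / (0.25·0.6238 + 0.7·0.3762) ≈ 0.3719
After 'negative': P(carrier) = 0.25·0.3719 / (0.25·0.3719 + 0.7·0.6281) ≈ 0.1746
After 'positive': P(carrier) = 0.75·0.1746 / (0.75·0.1746 + 0.3·0.8254) ≈ 0.3459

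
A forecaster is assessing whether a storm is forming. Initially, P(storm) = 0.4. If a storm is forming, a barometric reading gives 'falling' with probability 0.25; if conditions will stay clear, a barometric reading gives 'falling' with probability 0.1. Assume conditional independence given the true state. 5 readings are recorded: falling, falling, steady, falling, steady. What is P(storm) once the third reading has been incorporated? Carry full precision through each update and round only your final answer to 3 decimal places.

After 'falling': P(storm) = 0.25·0.4000 / (0.25·0.4000 + 0.1·0.6000) ≈ 0.6250
After 'falling': P(storm) = 0.25·0.6250 / (0.25·0.6250 + 0.1·0.3750) ≈ 0.8065
After 'steady': P(storm) = 0.75·0.8065 / (0.75·0.8065 + 0.9·0.1935) ≈ 0.7764

0.776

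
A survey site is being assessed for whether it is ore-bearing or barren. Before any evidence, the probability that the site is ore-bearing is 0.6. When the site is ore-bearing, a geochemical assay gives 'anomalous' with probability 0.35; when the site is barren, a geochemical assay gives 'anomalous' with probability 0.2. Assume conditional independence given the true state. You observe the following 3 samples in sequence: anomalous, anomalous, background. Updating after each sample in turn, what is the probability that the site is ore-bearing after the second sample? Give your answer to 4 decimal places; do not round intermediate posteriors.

0.8212

Apply Bayes' rule sequentially, carrying P(ore) forward.
After 'anomalous': P(ore) = 0.35·0.6000 / (0.35·0.6000 + 0.2·0.4000) ≈ 0.7241
After 'anomalous': P(ore) = 0.35·0.7241 / (0.35·0.7241 + 0.2·0.2759) ≈ 0.8212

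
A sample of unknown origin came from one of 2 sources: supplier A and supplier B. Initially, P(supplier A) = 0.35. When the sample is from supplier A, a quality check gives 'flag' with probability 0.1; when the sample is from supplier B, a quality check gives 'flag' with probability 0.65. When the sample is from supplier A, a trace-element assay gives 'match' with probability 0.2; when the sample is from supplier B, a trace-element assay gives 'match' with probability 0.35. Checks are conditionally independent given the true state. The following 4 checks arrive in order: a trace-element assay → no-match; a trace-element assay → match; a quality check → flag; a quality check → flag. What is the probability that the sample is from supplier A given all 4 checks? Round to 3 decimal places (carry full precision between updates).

0.009

After a trace-element assay='no-match': P(supplier A) = 0.8·0.3500 / (0.8·0.3500 + 0.65·0.6500) ≈ 0.3986
After a trace-element assay='match': P(supplier A) = 0.2·0.3986 / (0.2·0.3986 + 0.35·0.6014) ≈ 0.2747
After a quality check='flag': P(supplier A) = 0.1·0.2747 / (0.1·0.2747 + 0.65·0.7253) ≈ 0.0551
After a quality check='flag': P(supplier A) = 0.1·0.0551 / (0.1·0.0551 + 0.65·0.9449) ≈ 0.0089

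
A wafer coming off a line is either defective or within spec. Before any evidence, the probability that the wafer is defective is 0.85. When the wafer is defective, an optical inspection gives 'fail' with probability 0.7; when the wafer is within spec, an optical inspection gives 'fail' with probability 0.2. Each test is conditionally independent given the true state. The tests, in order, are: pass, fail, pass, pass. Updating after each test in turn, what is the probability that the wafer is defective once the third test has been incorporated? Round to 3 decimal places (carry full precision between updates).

After 'pass': P(defective) = 0.3·0.8500 / (0.3·0.8500 + 0.8·0.1500) ≈ 0.6800
After 'fail': P(defective) = 0.7·0.6800 / (0.7·0.6800 + 0.2·0.3200) ≈ 0.8815
After 'pass': P(defective) = 0.3·0.8815 / (0.3·0.8815 + 0.8·0.1185) ≈ 0.7361

0.736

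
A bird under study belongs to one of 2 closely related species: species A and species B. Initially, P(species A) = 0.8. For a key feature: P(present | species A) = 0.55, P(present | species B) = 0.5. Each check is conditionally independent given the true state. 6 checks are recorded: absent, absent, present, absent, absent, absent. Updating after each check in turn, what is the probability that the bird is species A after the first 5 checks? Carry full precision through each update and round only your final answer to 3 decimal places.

0.743

After 'absent': P(species A) = 0.45·0.8000 / (0.45·0.8000 + 0.5·0.2000) ≈ 0.7826
After 'absent': P(species A) = 0.45·0.7826 / (0.45·0.7826 + 0.5·0.2174) ≈ 0.7642
After 'present': P(species A) = 0.55·0.7642 / (0.55·0.7642 + 0.5·0.2358) ≈ 0.7809
After 'absent': P(species A) = 0.45·0.7809 / (0.45·0.7809 + 0.5·0.2191) ≈ 0.7623
After 'absent': P(species A) = 0.45·0.7623 / (0.45·0.7623 + 0.5·0.2377) ≈ 0.7427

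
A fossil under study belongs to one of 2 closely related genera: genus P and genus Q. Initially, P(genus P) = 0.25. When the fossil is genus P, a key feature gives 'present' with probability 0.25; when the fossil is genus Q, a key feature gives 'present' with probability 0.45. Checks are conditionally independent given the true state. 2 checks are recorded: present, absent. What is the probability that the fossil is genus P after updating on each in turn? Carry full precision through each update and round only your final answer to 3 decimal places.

After 'present': P(genus P) = 0.25·0.2500 / (0.25·0.2500 + 0.45·0.7500) ≈ 0.1562
After 'absent': P(genus P) = 0.75·0.1562 / (0.75·0.1562 + 0.55·0.8438) ≈ 0.2016

0.202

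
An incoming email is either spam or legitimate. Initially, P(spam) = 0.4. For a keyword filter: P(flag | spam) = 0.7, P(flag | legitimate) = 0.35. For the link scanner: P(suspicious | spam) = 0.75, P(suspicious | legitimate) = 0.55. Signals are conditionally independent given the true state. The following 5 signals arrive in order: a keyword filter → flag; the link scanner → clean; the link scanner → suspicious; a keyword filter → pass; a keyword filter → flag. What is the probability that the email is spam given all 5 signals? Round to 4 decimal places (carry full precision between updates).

0.4825

After a keyword filter='flag': P(spam) = 0.7·0.4000 / (0.7·0.4000 + 0.35·0.6000) ≈ 0.5714
After the link scanner='clean': P(spam) = 0.25·0.5714 / (0.25·0.5714 + 0.45·0.4286) ≈ 0.4255
After the link scanner='suspicious': P(spam) = 0.75·0.4255 / (0.75·0.4255 + 0.55·0.5745) ≈ 0.5025
After a keyword filter='pass': P(spam) = 0.3·0.5025 / (0.3·0.5025 + 0.65·0.4975) ≈ 0.3180
After a keyword filter='flag': P(spam) = 0.7·0.3180 / (0.7·0.3180 + 0.35·0.6820) ≈ 0.4825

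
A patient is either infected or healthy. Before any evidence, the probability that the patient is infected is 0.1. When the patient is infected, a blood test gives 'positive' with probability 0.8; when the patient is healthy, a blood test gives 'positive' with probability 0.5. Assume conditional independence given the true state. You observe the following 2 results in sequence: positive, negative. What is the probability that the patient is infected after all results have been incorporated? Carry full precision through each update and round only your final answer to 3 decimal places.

After 'positive': P(infected) = 0.8·0.1000 / (0.8·0.1000 + 0.5·0.9000) ≈ 0.1509
After 'negative': P(infected) = 0.2·0.1509 / (0.2·0.1509 + 0.5·0.8491) ≈ 0.0664

0.066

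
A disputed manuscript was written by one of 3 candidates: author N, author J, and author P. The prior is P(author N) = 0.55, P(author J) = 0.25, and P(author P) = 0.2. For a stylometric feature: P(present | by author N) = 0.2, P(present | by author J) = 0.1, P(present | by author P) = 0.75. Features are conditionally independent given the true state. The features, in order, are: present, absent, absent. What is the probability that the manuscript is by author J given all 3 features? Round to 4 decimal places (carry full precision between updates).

After 'present': normaliser = 0.2·0.5500 + 0.1·0.2500 + 0.75·0.2000; P(author N) ≈ 0.3860, P(author J) ≈ 0.0877, P(author P) ≈ 0.5263
After 'absent': normaliser = 0.8·0.3860 + 0.9·0.0877 + 0.25·0.5263; P(author N) ≈ 0.5946, P(author J) ≈ 0.1520, P(author P) ≈ 0.2534
After 'absent': normaliser = 0.8·0.5946 + 0.9·0.1520 + 0.25·0.2534; P(author N) ≈ 0.7038, P(author J) ≈ 0.2024, P(author P) ≈ 0.0937

0.2024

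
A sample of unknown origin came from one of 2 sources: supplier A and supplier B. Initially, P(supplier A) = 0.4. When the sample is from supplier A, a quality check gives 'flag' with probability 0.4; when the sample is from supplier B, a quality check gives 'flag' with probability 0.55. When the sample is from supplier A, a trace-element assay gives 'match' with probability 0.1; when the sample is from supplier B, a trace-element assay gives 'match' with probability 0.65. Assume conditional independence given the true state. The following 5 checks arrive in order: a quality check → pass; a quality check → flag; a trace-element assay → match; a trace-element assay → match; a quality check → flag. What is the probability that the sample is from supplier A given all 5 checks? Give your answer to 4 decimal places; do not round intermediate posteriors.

0.0110

After a quality check='pass': P(supplier A) = 0.6·0.4000 / (0.6·0.4000 + 0.45·0.6000) ≈ 0.4706
After a quality check='flag': P(supplier A) = 0.4·0.4706 / (0.4·0.4706 + 0.55·0.5294) ≈ 0.3926
After a trace-element assay='match': P(supplier A) = 0.1·0.3926 / (0.1·0.3926 + 0.65·0.6074) ≈ 0.0905
After a trace-element assay='match': P(supplier A) = 0.1·0.0905 / (0.1·0.0905 + 0.65·0.9095) ≈ 0.0151
After a quality check='flag': P(supplier A) = 0.4·0.0151 / (0.4·0.0151 + 0.55·0.9849) ≈ 0.0110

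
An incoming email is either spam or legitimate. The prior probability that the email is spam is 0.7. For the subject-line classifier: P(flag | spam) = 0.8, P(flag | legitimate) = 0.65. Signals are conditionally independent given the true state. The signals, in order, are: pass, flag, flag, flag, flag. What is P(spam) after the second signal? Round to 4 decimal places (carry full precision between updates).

0.6214

Apply Bayes' rule sequentially, carrying P(spam) forward.
After 'pass': P(spam) = 0.2·0.7000 / (0.2·0.7000 + 0.35·0.3000) ≈ 0.5714
After 'flag': P(spam) = 0.8·0.5714 / (0.8·0.5714 + 0.65·0.4286) ≈ 0.6214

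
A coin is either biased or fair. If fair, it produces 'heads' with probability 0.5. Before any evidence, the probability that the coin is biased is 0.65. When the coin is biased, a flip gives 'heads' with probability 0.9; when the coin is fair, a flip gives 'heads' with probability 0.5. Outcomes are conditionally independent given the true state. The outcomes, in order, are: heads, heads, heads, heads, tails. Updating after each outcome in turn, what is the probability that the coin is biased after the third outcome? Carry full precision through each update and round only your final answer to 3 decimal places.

0.915

Each posterior becomes the prior for the next update.
After 'heads': P(biased) = 0.9·0.6500 / (0.9·0.6500 + 0.5·0.3500) ≈ 0.7697
After 'heads': P(biased) = 0.9·0.7697 / (0.9·0.7697 + 0.5·0.2303) ≈ 0.8575
After 'heads': P(biased) = 0.9·0.8575 / (0.9·0.8575 + 0.5·0.1425) ≈ 0.9155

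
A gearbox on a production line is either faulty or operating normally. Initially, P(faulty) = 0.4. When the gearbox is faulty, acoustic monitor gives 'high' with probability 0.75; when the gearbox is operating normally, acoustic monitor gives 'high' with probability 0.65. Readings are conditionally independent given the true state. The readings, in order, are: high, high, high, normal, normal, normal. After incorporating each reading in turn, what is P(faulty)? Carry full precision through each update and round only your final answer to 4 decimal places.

After 'high': P(faulty) = 0.75·0.4000 / (0.75·0.4000 + 0.65·0.6000) ≈ 0.4348
After 'high': P(faulty) = 0.75·0.4348 / (0.75·0.4348 + 0.65·0.5652) ≈ 0.4702
After 'high': P(faulty) = 0.75·0.4702 / (0.75·0.4702 + 0.65·0.5298) ≈ 0.5060
After 'normal': P(faulty) = 0.25·0.5060 / (0.25·0.5060 + 0.35·0.4940) ≈ 0.4225
After 'normal': P(faulty) = 0.25·0.4225 / (0.25·0.4225 + 0.35·0.5775) ≈ 0.3432
After 'normal': P(faulty) = 0.25·0.3432 / (0.25·0.3432 + 0.35·0.6568) ≈ 0.2718

0.2718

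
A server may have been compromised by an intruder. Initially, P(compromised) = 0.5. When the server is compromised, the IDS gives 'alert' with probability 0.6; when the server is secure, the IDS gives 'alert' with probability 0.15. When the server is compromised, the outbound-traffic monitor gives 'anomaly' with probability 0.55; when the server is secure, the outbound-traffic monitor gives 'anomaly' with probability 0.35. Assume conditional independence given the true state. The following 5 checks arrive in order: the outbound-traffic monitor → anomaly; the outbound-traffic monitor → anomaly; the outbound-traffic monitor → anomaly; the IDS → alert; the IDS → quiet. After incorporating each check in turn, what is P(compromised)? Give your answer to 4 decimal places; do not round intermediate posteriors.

0.8796

After the outbound-traffic monitor='anomaly': P(compromised) = 0.55·0.5000 / (0.55·0.5000 + 0.35·0.5000) ≈ 0.6111
After the outbound-traffic monitor='anomaly': P(compromised) = 0.55·0.6111 / (0.55·0.6111 + 0.35·0.3889) ≈ 0.7118
After the outbound-traffic monitor='anomaly': P(compromised) = 0.55·0.7118 / (0.55·0.7118 + 0.35·0.2882) ≈ 0.7951
After the IDS='alert': P(compromised) = 0.6·0.7951 / (0.6·0.7951 + 0.15·0.2049) ≈ 0.9395
After the IDS='quiet': P(compromised) = 0.4·0.9395 / (0.4·0.9395 + 0.85·0.0605) ≈ 0.8796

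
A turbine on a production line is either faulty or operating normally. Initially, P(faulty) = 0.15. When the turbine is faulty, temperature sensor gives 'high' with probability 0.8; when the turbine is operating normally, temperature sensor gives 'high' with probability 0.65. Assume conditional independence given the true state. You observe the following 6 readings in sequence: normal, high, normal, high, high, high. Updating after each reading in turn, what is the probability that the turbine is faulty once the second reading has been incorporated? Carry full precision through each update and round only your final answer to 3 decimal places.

After 'normal': P(faulty) = 0.2·0.1500 / (0.2·0.1500 + 0.35·0.8500) ≈ 0.0916
After 'high': P(faulty) = 0.8·0.0916 / (0.8·0.0916 + 0.65·0.9084) ≈ 0.1104

0.110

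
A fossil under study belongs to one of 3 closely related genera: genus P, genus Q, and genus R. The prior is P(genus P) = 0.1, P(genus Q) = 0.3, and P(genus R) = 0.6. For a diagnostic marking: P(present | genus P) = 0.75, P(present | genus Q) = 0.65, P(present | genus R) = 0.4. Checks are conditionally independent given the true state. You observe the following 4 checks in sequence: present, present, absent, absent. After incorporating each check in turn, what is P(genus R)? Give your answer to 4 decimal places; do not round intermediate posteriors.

0.6447

Each posterior becomes the prior for the next update.
After 'present': normaliser = 0.75·0.1000 + 0.65·0.3000 + 0.4·0.6000; P(genus P) ≈ 0.1471, P(genus Q) ≈ 0.3824, P(genus R) ≈ 0.4706
After 'present': normaliser = 0.75·0.1471 + 0.65·0.3824 + 0.4·0.4706; P(genus P) ≈ 0.2016, P(genus Q) ≈ 0.4543, P(genus R) ≈ 0.3441
After 'absent': normaliser = 0.25·0.2016 + 0.35·0.4543 + 0.6·0.3441; P(genus P) ≈ 0.1212, P(genus Q) ≈ 0.3824, P(genus R) ≈ 0.4964
After 'absent': normaliser = 0.25·0.1212 + 0.35·0.3824 + 0.6·0.4964; P(genus P) ≈ 0.0656, P(genus Q) ≈ 0.2897, P(genus R) ≈ 0.6447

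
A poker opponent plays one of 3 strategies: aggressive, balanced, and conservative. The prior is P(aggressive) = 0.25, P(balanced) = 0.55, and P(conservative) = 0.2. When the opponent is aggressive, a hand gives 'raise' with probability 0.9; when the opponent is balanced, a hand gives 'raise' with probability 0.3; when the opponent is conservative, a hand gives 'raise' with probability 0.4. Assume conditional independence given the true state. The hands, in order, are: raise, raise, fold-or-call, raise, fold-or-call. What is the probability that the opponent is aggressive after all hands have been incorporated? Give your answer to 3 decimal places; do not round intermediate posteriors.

0.133

After 'raise': normaliser = 0.9·0.2500 + 0.3·0.5500 + 0.4·0.2000; P(aggressive) ≈ 0.4787, P(balanced) ≈ 0.3511, P(conservative) ≈ 0.1702
After 'raise': normaliser = 0.9·0.4787 + 0.3·0.3511 + 0.4·0.1702; P(aggressive) ≈ 0.7130, P(balanced) ≈ 0.1743, P(conservative) ≈ 0.1127
After 'fold-or-call': normaliser = 0.1·0.7130 + 0.7·0.1743 + 0.6·0.1127; P(aggressive) ≈ 0.2733, P(balanced) ≈ 0.4676, P(conservative) ≈ 0.2591
After 'raise': normaliser = 0.9·0.2733 + 0.3·0.4676 + 0.4·0.2591; P(aggressive) ≈ 0.5021, P(balanced) ≈ 0.2864, P(conservative) ≈ 0.2116
After 'fold-or-call': normaliser = 0.1·0.5021 + 0.7·0.2864 + 0.6·0.2116; P(aggressive) ≈ 0.1330, P(balanced) ≈ 0.5309, P(conservative) ≈ 0.3362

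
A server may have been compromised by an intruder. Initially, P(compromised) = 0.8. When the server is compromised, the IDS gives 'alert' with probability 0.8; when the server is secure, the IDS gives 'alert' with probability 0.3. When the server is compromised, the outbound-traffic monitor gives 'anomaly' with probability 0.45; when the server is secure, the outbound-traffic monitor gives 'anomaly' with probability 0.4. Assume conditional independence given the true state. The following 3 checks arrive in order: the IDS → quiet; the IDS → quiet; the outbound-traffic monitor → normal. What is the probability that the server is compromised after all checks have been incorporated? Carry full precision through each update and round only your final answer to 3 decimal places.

After the IDS='quiet': P(compromised) = 0.2·0.8000 / (0.2·0.8000 + 0.7·0.2000) ≈ 0.5333
After the IDS='quiet': P(compromised) = 0.2·0.5333 / (0.2·0.5333 + 0.7·0.4667) ≈ 0.2462
After the outbound-traffic monitor='normal': P(compromised) = 0.55·0.2462 / (0.55·0.2462 + 0.6·0.7538) ≈ 0.2304

0.230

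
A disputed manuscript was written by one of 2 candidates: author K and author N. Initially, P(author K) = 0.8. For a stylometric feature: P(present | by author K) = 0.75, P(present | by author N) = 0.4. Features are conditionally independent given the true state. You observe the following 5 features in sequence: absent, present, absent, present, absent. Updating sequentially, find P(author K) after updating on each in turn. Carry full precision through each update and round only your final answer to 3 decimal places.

0.504

After 'absent': P(author K) = 0.25·0.8000 / (0.25·0.8000 + 0.6·0.2000) ≈ 0.6250
After 'present': P(author K) = 0.75·0.6250 / (0.75·0.6250 + 0.4·0.3750) ≈ 0.7576
After 'absent': P(author K) = 0.25·0.7576 / (0.25·0.7576 + 0.6·0.2424) ≈ 0.5656
After 'present': P(author K) = 0.75·0.5656 / (0.75·0.5656 + 0.4·0.4344) ≈ 0.7094
After 'absent': P(author K) = 0.25·0.7094 / (0.25·0.7094 + 0.6·0.2906) ≈ 0.5043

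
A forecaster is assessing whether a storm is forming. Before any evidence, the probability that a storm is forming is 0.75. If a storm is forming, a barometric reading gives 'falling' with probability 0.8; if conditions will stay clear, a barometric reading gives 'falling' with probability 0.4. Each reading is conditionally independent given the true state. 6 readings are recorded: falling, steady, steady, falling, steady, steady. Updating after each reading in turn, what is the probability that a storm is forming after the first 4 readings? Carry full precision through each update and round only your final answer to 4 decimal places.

0.5714

After 'falling': P(storm) = 0.8·0.7500 / (0.8·0.7500 + 0.4·0.2500) ≈ 0.8571
After 'steady': P(storm) = 0.2·0.8571 / (0.2·0.8571 + 0.6·0.1429) ≈ 0.6667
After 'steady': P(storm) = 0.2·0.6667 / (0.2·0.6667 + 0.6·0.3333) ≈ 0.4000
After 'falling': P(storm) = 0.8·0.4000 / (0.8·0.4000 + 0.4·0.6000) ≈ 0.5714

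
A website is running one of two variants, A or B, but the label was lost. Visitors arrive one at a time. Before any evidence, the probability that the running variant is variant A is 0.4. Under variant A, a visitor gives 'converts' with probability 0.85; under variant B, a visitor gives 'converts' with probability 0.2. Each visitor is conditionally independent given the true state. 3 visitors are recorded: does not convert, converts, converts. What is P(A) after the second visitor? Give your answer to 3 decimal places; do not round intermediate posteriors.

0.347

Apply Bayes' rule sequentially, carrying P(A) forward.
After 'does not convert': P(A) = 0.15·0.4000 / (0.15·0.4000 + 0.8·0.6000) ≈ 0.1111
After 'converts': P(A) = 0.85·0.1111 / (0.85·0.1111 + 0.2·0.8889) ≈ 0.3469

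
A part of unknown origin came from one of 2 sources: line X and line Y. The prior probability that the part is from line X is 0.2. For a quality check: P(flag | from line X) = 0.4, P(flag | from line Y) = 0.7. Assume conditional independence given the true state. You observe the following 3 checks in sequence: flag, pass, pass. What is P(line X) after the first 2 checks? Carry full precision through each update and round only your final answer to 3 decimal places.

0.222

Each posterior becomes the prior for the next update.
After 'flag': P(line X) = 0.4·0.2000 / (0.4·0.2000 + 0.7·0.8000) ≈ 0.1250
After 'pass': P(line X) = 0.6·0.1250 / (0.6·0.1250 + 0.3·0.8750) ≈ 0.2222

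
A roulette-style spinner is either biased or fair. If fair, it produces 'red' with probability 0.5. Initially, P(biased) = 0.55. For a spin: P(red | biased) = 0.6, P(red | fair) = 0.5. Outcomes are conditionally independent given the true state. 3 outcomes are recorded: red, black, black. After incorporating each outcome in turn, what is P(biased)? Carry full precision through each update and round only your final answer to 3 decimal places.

0.484

After 'red': P(biased) = 0.6·0.5500 / (0.6·0.5500 + 0.5·0.4500) ≈ 0.5946
After 'black': P(biased) = 0.4·0.5946 / (0.4·0.5946 + 0.5·0.4054) ≈ 0.5399
After 'black': P(biased) = 0.4·0.5399 / (0.4·0.5399 + 0.5·0.4601) ≈ 0.4842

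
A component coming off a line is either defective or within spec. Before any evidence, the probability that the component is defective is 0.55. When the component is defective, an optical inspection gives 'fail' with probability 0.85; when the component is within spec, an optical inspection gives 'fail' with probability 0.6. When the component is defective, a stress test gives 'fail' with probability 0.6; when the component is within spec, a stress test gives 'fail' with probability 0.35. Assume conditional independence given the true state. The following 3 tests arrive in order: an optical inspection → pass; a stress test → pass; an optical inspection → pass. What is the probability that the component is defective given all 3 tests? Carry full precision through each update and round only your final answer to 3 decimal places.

Apply Bayes' rule sequentially, carrying P(defective) forward.
After an optical inspection='pass': P(defective) = 0.15·0.5500 / (0.15·0.5500 + 0.4·0.4500) ≈ 0.3143
After a stress test='pass': P(defective) = 0.4·0.3143 / (0.4·0.3143 + 0.65·0.6857) ≈ 0.2200
After an optical inspection='pass': P(defective) = 0.15·0.2200 / (0.15·0.2200 + 0.4·0.7800) ≈ 0.0957

0.096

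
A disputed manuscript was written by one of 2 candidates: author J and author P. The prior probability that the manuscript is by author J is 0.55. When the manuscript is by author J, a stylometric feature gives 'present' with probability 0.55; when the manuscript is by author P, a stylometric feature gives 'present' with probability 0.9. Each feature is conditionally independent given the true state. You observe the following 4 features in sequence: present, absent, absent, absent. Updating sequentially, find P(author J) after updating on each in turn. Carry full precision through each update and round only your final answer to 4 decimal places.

0.9855

After 'present': P(author J) = 0.55·0.5500 / (0.55·0.5500 + 0.9·0.4500) ≈ 0.4276
After 'absent': P(author J) = 0.45·0.4276 / (0.45·0.4276 + 0.1·0.5724) ≈ 0.7707
After 'absent': P(author J) = 0.45·0.7707 / (0.45·0.7707 + 0.1·0.2293) ≈ 0.9380
After 'absent': P(author J) = 0.45·0.9380 / (0.45·0.9380 + 0.1·0.0620) ≈ 0.9855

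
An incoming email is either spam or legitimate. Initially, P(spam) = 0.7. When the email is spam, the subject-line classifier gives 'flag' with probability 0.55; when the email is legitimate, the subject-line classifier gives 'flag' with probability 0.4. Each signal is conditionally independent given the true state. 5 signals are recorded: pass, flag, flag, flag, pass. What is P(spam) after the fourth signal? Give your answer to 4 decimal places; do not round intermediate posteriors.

After 'pass': P(spam) = 0.45·0.7000 / (0.45·0.7000 + 0.6·0.3000) ≈ 0.6364
After 'flag': P(spam) = 0.55·0.6364 / (0.55·0.6364 + 0.4·0.3636) ≈ 0.7064
After 'flag': P(spam) = 0.55·0.7064 / (0.55·0.7064 + 0.4·0.2936) ≈ 0.7679
After 'flag': P(spam) = 0.55·0.7679 / (0.55·0.7679 + 0.4·0.2321) ≈ 0.8198

0.8198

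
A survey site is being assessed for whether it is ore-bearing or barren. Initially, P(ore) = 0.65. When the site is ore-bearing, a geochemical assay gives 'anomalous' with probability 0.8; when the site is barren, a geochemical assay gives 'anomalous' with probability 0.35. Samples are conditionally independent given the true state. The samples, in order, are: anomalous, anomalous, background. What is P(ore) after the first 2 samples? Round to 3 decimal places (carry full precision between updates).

0.907

After 'anomalous': P(ore) = 0.8·0.6500 / (0.8·0.6500 + 0.35·0.3500) ≈ 0.8093
After 'anomalous': P(ore) = 0.8·0.8093 / (0.8·0.8093 + 0.35·0.1907) ≈ 0.9066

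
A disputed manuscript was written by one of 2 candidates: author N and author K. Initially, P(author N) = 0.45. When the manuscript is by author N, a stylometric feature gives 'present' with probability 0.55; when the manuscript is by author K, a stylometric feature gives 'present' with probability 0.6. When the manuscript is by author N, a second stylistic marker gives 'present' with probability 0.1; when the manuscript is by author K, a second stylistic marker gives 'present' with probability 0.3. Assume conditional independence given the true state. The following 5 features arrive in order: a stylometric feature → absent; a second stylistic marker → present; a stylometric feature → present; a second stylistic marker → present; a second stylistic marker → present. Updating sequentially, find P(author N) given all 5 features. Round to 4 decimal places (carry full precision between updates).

0.0303

Each posterior becomes the prior for the next update.
After a stylometric feature='absent': P(author N) = 0.45·0.4500 / (0.45·0.4500 + 0.4·0.5500) ≈ 0.4793
After a second stylistic marker='present': P(author N) = 0.1·0.4793 / (0.1·0.4793 + 0.3·0.5207) ≈ 0.2348
After a stylometric feature='present': P(author N) = 0.55·0.2348 / (0.55·0.2348 + 0.6·0.7652) ≈ 0.2195
After a second stylistic marker='present': P(author N) = 0.1·0.2195 / (0.1·0.2195 + 0.3·0.7805) ≈ 0.0857
After a second stylistic marker='present': P(author N) = 0.1·0.0857 / (0.1·0.0857 + 0.3·0.9143) ≈ 0.0303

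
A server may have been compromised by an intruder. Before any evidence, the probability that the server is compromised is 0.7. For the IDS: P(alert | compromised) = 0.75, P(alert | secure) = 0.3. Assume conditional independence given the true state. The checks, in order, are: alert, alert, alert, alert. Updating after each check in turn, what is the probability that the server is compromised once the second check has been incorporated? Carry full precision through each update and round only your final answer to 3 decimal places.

0.936

Each posterior becomes the prior for the next update.
After 'alert': P(compromised) = 0.75·0.7000 / (0.75·0.7000 + 0.3·0.3000) ≈ 0.8537
After 'alert': P(compromised) = 0.75·0.8537 / (0.75·0.8537 + 0.3·0.1463) ≈ 0.9358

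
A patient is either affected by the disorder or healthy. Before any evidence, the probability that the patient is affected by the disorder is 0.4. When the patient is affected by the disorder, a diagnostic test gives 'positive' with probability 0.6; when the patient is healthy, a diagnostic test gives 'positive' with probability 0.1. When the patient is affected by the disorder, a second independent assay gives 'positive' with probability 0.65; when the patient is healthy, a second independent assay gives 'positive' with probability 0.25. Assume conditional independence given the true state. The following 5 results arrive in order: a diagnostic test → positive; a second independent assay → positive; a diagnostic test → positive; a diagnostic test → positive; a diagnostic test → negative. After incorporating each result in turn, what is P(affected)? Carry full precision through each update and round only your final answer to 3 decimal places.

0.994

Apply Bayes' rule sequentially, carrying P(affected) forward.
After a diagnostic test='positive': P(affected) = 0.6·0.4000 / (0.6·0.4000 + 0.1·0.6000) ≈ 0.8000
After a second independent assay='positive': P(affected) = 0.65·0.8000 / (0.65·0.8000 + 0.25·0.2000) ≈ 0.9123
After a diagnostic test='positive': P(affected) = 0.6·0.9123 / (0.6·0.9123 + 0.1·0.0877) ≈ 0.9842
After a diagnostic test='positive': P(affected) = 0.6·0.9842 / (0.6·0.9842 + 0.1·0.0158) ≈ 0.9973
After a diagnostic test='negative': P(affected) = 0.4·0.9973 / (0.4·0.9973 + 0.9·0.0027) ≈ 0.9940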